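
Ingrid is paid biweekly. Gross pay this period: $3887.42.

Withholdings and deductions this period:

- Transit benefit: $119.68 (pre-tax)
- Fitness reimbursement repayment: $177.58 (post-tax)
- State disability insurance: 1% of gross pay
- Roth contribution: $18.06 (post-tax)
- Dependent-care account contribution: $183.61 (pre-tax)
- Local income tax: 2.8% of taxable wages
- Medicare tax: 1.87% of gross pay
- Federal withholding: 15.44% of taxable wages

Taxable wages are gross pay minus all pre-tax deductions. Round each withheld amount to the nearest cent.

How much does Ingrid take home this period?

$2623.18

Transit benefit: $119.68
Dependent-care account contribution: $183.61
Pre-tax total = $119.68 + $183.61 = $303.29
Taxable wages = $3887.42 − $303.29 = $3584.13
Local income tax: $3584.13 × 0.028 = $100.36
Federal withholding: $3584.13 × 0.1544 = $553.39
Medicare tax: $3887.42 × 0.0187 = $72.69
State disability insurance: $3887.42 × 0.01 = $38.87
Fitness reimbursement repayment: $177.58
Roth contribution: $18.06
Total deductions = $119.68 + $183.61 + $100.36 + $553.39 + $72.69 + $38.87 + $177.58 + $18.06 = $1264.24
Net pay = $3887.42 − $1264.24 = $2623.18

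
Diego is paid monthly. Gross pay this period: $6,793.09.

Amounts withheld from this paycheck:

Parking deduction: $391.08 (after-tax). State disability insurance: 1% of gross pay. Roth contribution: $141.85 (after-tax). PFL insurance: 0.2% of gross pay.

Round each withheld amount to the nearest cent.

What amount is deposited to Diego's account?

$6,178.64

PFL insurance: $6,793.09 × 0.002 = $13.59
State disability insurance: $6,793.09 × 0.01 = $67.93
Roth contribution: $141.85
Parking deduction: $391.08
Total deductions = $13.59 + $67.93 + $141.85 + $391.08 = $614.45
Net pay = $6,793.09 − $614.45 = $6,178.64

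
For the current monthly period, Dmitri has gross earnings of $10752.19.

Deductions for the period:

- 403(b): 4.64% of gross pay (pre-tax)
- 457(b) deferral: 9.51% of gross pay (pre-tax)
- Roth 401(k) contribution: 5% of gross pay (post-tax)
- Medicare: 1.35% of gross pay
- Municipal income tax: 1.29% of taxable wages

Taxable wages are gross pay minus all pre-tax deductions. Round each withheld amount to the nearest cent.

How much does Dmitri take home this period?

$8428.92

457(b) deferral: $10752.19 × 0.0951 = $1022.53
403(b): $10752.19 × 0.0464 = $498.90
Pre-tax total = $1022.53 + $498.90 = $1521.43
Taxable wages = $10752.19 − $1521.43 = $9230.76
Municipal income tax: $9230.76 × 0.0129 = $119.08
Medicare: $10752.19 × 0.0135 = $145.15
Roth 401(k) contribution: $10752.19 × 0.05 = $537.61
Total deductions = $1022.53 + $498.90 + $119.08 + $145.15 + $537.61 = $2323.27
Net pay = $10752.19 − $2323.27 = $8428.92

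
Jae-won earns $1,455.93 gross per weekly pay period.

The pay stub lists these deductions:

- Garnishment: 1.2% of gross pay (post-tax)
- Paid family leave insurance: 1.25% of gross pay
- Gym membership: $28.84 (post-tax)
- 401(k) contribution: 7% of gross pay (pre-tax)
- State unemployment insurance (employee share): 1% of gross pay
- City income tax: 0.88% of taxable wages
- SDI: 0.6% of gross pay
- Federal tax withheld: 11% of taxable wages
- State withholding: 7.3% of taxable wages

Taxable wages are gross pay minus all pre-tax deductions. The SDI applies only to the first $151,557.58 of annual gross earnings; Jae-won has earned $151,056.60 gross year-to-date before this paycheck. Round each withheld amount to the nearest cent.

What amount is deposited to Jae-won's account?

401(k) contribution: $1,455.93 × 0.07 = $101.92
Taxable wages = $1,455.93 − $101.92 = $1,354.01
State withholding: $1,354.01 × 0.073 = $98.84
Federal tax withheld: $1,354.01 × 0.11 = $148.94
City income tax: $1,354.01 × 0.0088 = $11.92
State unemployment insurance (employee share): $1,455.93 × 0.01 = $14.56
Paid family leave insurance: $1,455.93 × 0.0125 = $18.20
SDI: only $151,557.58 − $151,056.60 = $500.98 of this check is subject → $500.98 × 0.006 = $3.01
Garnishment: $1,455.93 × 0.012 = $17.47
Gym membership: $28.84
Total deductions = $101.92 + $98.84 + $148.94 + $11.92 + $14.56 + $18.20 + $3.01 + $17.47 + $28.84 = $443.70
Net pay = $1,455.93 − $443.70 = $1,012.23

$1,012.23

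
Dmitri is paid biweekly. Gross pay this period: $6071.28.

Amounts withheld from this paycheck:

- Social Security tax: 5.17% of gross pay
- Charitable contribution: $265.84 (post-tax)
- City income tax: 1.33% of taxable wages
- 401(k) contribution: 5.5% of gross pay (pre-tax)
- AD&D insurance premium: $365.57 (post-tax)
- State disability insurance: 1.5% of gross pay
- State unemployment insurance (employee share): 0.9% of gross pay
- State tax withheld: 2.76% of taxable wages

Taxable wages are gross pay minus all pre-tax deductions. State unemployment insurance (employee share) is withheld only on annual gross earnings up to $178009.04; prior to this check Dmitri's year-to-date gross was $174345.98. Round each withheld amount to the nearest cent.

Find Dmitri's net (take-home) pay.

$4433.36

401(k) contribution: $6071.28 × 0.055 = $333.92
Taxable wages = $6071.28 − $333.92 = $5737.36
State tax withheld: $5737.36 × 0.0276 = $158.35
City income tax: $5737.36 × 0.0133 = $76.31
State unemployment insurance (employee share): only $178009.04 − $174345.98 = $3663.06 of this check is subject → $3663.06 × 0.009 = $32.97
Social Security tax: $6071.28 × 0.0517 = $313.89
State disability insurance: $6071.28 × 0.015 = $91.07
Charitable contribution: $265.84
AD&D insurance premium: $365.57
Total deductions = $333.92 + $158.35 + $76.31 + $32.97 + $313.89 + $91.07 + $265.84 + $365.57 = $1637.92
Net pay = $6071.28 − $1637.92 = $4433.36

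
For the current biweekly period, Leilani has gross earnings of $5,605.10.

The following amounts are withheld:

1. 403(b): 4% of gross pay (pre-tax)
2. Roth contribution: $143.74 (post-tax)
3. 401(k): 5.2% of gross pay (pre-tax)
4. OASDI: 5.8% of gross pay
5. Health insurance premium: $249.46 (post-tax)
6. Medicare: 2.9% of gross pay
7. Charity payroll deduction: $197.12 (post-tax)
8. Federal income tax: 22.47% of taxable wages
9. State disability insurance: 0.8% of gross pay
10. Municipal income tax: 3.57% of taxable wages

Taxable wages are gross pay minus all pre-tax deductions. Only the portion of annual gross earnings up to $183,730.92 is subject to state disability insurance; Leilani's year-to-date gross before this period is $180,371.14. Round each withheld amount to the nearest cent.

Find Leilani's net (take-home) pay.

403(b): $5,605.10 × 0.04 = $224.20
401(k): $5,605.10 × 0.052 = $291.47
Pre-tax total = $224.20 + $291.47 = $515.67
Taxable wages = $5,605.10 − $515.67 = $5,089.43
Federal income tax: $5,089.43 × 0.2247 = $1,143.59
Municipal income tax: $5,089.43 × 0.0357 = $181.69
Medicare: $5,605.10 × 0.029 = $162.55
State disability insurance: only $183,730.92 − $180,371.14 = $3,359.78 of this check is subject → $3,359.78 × 0.008 = $26.88
OASDI: $5,605.10 × 0.058 = $325.10
Health insurance premium: $249.46
Roth contribution: $143.74
Charity payroll deduction: $197.12
Total deductions = $224.20 + $291.47 + $1,143.59 + $181.69 + $162.55 + $26.88 + $325.10 + $249.46 + $143.74 + $197.12 = $2,945.80
Net pay = $5,605.10 − $2,945.80 = $2,659.30

$2,659.30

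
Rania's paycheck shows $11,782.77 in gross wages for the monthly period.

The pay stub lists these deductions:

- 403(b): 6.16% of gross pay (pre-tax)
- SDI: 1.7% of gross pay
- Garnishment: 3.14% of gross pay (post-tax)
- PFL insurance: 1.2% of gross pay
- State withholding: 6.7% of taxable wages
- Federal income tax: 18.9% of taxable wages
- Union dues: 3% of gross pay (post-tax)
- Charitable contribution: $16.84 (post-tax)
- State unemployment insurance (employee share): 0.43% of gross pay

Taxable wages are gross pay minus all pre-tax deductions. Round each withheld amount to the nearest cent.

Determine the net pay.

403(b): $11,782.77 × 0.0616 = $725.82
Taxable wages = $11,782.77 − $725.82 = $11,056.95
State withholding: $11,056.95 × 0.067 = $740.82
Federal income tax: $11,056.95 × 0.189 = $2,089.76
State unemployment insurance (employee share): $11,782.77 × 0.0043 = $50.67
SDI: $11,782.77 × 0.017 = $200.31
PFL insurance: $11,782.77 × 0.012 = $141.39
Charitable contribution: $16.84
Garnishment: $11,782.77 × 0.0314 = $369.98
Union dues: $11,782.77 × 0.03 = $353.48
Total deductions = $725.82 + $740.82 + $2,089.76 + $50.67 + $200.31 + $141.39 + $16.84 + $369.98 + $353.48 = $4,689.07
Net pay = $11,782.77 − $4,689.07 = $7,093.70

$7,093.70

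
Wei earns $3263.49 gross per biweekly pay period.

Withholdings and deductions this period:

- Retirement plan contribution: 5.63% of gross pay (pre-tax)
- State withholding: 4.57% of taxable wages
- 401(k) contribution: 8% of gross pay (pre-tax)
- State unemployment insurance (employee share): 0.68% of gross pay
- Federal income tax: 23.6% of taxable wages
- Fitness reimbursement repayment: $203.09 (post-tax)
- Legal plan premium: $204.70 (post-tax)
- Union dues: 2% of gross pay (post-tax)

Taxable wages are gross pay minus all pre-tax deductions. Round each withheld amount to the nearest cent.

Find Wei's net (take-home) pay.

$1529.41

401(k) contribution: $3263.49 × 0.08 = $261.08
Retirement plan contribution: $3263.49 × 0.0563 = $183.73
Pre-tax total = $261.08 + $183.73 = $444.81
Taxable wages = $3263.49 − $444.81 = $2818.68
Federal income tax: $2818.68 × 0.236 = $665.21
State withholding: $2818.68 × 0.0457 = $128.81
State unemployment insurance (employee share): $3263.49 × 0.0068 = $22.19
Fitness reimbursement repayment: $203.09
Legal plan premium: $204.70
Union dues: $3263.49 × 0.02 = $65.27
Total deductions = $261.08 + $183.73 + $665.21 + $128.81 + $22.19 + $203.09 + $204.70 + $65.27 = $1734.08
Net pay = $3263.49 − $1734.08 = $1529.41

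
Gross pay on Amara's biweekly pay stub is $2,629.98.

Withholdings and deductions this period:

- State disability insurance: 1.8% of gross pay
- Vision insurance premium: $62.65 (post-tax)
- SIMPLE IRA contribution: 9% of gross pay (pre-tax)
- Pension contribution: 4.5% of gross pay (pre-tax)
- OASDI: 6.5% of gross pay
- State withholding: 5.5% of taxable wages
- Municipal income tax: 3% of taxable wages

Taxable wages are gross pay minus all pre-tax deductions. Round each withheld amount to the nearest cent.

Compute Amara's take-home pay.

Pension contribution: $2,629.98 × 0.045 = $118.35
SIMPLE IRA contribution: $2,629.98 × 0.09 = $236.70
Pre-tax total = $118.35 + $236.70 = $355.05
Taxable wages = $2,629.98 − $355.05 = $2,274.93
State withholding: $2,274.93 × 0.055 = $125.12
Municipal income tax: $2,274.93 × 0.03 = $68.25
OASDI: $2,629.98 × 0.065 = $170.95
State disability insurance: $2,629.98 × 0.018 = $47.34
Vision insurance premium: $62.65
Total deductions = $118.35 + $236.70 + $125.12 + $68.25 + $170.95 + $47.34 + $62.65 = $829.36
Net pay = $2,629.98 − $829.36 = $1,800.62

$1,800.62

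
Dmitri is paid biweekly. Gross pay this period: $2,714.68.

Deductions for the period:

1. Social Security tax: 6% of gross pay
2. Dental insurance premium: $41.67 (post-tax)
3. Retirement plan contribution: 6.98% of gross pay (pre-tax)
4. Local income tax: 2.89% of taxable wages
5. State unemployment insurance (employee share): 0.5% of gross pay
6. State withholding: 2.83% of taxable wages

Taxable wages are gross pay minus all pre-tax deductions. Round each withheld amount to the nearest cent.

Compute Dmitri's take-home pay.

$2,162.64

Retirement plan contribution: $2,714.68 × 0.0698 = $189.48
Taxable wages = $2,714.68 − $189.48 = $2,525.20
State withholding: $2,525.20 × 0.0283 = $71.46
Local income tax: $2,525.20 × 0.0289 = $72.98
State unemployment insurance (employee share): $2,714.68 × 0.005 = $13.57
Social Security tax: $2,714.68 × 0.06 = $162.88
Dental insurance premium: $41.67
Total deductions = $189.48 + $71.46 + $72.98 + $13.57 + $162.88 + $41.67 = $552.04
Net pay = $2,714.68 − $552.04 = $2,162.64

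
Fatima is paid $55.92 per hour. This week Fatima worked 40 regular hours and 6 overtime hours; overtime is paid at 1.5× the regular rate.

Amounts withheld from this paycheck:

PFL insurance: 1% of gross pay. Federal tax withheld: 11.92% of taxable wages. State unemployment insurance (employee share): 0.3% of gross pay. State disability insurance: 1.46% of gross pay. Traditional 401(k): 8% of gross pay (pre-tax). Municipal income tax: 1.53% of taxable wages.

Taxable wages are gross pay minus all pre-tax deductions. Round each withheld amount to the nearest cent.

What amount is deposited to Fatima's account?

Regular pay: 40 × $55.92 = $2,236.80
Overtime pay: 6 × $55.92 × 1.5 = $503.28
Gross pay = $2,236.80 + $503.28 = $2,740.08
Traditional 401(k): $2,740.08 × 0.08 = $219.21
Taxable wages = $2,740.08 − $219.21 = $2,520.87
Municipal income tax: $2,520.87 × 0.0153 = $38.57
Federal tax withheld: $2,520.87 × 0.1192 = $300.49
State unemployment insurance (employee share): $2,740.08 × 0.003 = $8.22
State disability insurance: $2,740.08 × 0.0146 = $40.01
PFL insurance: $2,740.08 × 0.01 = $27.40
Total deductions = $219.21 + $38.57 + $300.49 + $8.22 + $40.01 + $27.40 = $633.90
Net pay = $2,740.08 − $633.90 = $2,106.18

$2,106.18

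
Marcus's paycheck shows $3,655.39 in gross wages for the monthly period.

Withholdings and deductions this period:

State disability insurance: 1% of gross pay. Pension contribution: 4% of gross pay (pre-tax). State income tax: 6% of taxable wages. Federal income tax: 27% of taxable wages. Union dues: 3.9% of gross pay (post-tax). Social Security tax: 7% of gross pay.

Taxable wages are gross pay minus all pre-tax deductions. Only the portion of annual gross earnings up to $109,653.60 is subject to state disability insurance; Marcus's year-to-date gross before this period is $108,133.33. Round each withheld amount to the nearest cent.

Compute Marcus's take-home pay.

$1,937.50

Pension contribution: $3,655.39 × 0.04 = $146.22
Taxable wages = $3,655.39 − $146.22 = $3,509.17
State income tax: $3,509.17 × 0.06 = $210.55
Federal income tax: $3,509.17 × 0.27 = $947.48
Social Security tax: $3,655.39 × 0.07 = $255.88
State disability insurance: only $109,653.60 − $108,133.33 = $1,520.27 of this check is subject → $1,520.27 × 0.01 = $15.20
Union dues: $3,655.39 × 0.039 = $142.56
Total deductions = $146.22 + $210.55 + $947.48 + $255.88 + $15.20 + $142.56 = $1,717.89
Net pay = $3,655.39 − $1,717.89 = $1,937.50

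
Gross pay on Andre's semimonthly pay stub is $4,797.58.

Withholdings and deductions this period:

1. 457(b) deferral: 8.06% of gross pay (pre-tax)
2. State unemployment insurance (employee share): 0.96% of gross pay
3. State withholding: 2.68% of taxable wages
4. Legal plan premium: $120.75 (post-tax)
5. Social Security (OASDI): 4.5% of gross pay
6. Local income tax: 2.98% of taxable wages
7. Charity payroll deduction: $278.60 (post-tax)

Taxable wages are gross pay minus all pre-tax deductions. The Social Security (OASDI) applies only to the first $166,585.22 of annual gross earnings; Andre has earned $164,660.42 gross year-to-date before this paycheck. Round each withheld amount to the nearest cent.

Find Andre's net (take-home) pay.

$3,629.22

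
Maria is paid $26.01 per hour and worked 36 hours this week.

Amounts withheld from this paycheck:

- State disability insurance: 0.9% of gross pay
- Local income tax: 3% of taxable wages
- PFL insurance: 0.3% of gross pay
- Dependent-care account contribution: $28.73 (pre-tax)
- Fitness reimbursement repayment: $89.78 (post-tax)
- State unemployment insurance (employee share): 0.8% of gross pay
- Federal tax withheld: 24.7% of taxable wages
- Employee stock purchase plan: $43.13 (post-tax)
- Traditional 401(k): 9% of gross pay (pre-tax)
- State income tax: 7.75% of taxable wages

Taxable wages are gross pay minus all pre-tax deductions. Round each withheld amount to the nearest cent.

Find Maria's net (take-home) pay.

$379.84

Gross pay: 36 × $26.01 = $936.36
Traditional 401(k): $936.36 × 0.09 = $84.27
Dependent-care account contribution: $28.73
Pre-tax total = $84.27 + $28.73 = $113.00
Taxable wages = $936.36 − $113.00 = $823.36
State income tax: $823.36 × 0.0775 = $63.81
Local income tax: $823.36 × 0.03 = $24.70
Federal tax withheld: $823.36 × 0.247 = $203.37
State disability insurance: $936.36 × 0.009 = $8.43
PFL insurance: $936.36 × 0.003 = $2.81
State unemployment insurance (employee share): $936.36 × 0.008 = $7.49
Fitness reimbursement repayment: $89.78
Employee stock purchase plan: $43.13
Total deductions = $84.27 + $28.73 + $63.81 + $24.70 + $203.37 + $8.43 + $2.81 + $7.49 + $89.78 + $43.13 = $556.52
Net pay = $936.36 − $556.52 = $379.84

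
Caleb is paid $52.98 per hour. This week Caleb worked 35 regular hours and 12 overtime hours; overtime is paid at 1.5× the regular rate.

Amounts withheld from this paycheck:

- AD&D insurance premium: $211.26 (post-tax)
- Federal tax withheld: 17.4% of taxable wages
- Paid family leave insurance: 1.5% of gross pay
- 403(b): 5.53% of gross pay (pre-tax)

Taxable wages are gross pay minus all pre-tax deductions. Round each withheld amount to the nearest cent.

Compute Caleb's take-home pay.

$1,937.72

Regular pay: 35 × $52.98 = $1,854.30
Overtime pay: 12 × $52.98 × 1.5 = $953.64
Gross pay = $1,854.30 + $953.64 = $2,807.94
403(b): $2,807.94 × 0.0553 = $155.28
Taxable wages = $2,807.94 − $155.28 = $2,652.66
Federal tax withheld: $2,652.66 × 0.174 = $461.56
Paid family leave insurance: $2,807.94 × 0.015 = $42.12
AD&D insurance premium: $211.26
Total deductions = $155.28 + $461.56 + $42.12 + $211.26 = $870.22
Net pay = $2,807.94 − $870.22 = $1,937.72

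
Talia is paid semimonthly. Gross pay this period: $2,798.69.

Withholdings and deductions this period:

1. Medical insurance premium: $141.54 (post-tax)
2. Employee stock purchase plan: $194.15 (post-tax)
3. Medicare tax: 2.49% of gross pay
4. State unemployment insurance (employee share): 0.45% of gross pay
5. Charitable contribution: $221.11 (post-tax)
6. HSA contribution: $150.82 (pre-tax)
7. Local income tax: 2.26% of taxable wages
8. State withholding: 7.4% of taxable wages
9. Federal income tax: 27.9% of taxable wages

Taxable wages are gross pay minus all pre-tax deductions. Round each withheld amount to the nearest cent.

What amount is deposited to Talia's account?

$1,014.25

HSA contribution: $150.82
Taxable wages = $2,798.69 − $150.82 = $2,647.87
Federal income tax: $2,647.87 × 0.279 = $738.76
State withholding: $2,647.87 × 0.074 = $195.94
Local income tax: $2,647.87 × 0.0226 = $59.84
Medicare tax: $2,798.69 × 0.0249 = $69.69
State unemployment insurance (employee share): $2,798.69 × 0.0045 = $12.59
Employee stock purchase plan: $194.15
Medical insurance premium: $141.54
Charitable contribution: $221.11
Total deductions = $150.82 + $738.76 + $195.94 + $59.84 + $69.69 + $12.59 + $194.15 + $141.54 + $221.11 = $1,784.44
Net pay = $2,798.69 − $1,784.44 = $1,014.25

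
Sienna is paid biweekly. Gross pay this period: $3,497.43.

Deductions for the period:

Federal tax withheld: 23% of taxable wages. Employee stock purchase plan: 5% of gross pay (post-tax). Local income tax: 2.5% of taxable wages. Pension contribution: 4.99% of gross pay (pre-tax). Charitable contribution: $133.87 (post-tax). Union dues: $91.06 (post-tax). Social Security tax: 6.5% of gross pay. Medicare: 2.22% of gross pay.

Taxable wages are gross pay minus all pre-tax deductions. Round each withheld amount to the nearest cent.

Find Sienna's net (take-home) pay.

Pension contribution: $3,497.43 × 0.0499 = $174.52
Taxable wages = $3,497.43 − $174.52 = $3,322.91
Federal tax withheld: $3,322.91 × 0.23 = $764.27
Local income tax: $3,322.91 × 0.025 = $83.07
Social Security tax: $3,497.43 × 0.065 = $227.33
Medicare: $3,497.43 × 0.0222 = $77.64
Union dues: $91.06
Charitable contribution: $133.87
Employee stock purchase plan: $3,497.43 × 0.05 = $174.87
Total deductions = $174.52 + $764.27 + $83.07 + $227.33 + $77.64 + $91.06 + $133.87 + $174.87 = $1,726.63
Net pay = $3,497.43 − $1,726.63 = $1,770.80

$1,770.80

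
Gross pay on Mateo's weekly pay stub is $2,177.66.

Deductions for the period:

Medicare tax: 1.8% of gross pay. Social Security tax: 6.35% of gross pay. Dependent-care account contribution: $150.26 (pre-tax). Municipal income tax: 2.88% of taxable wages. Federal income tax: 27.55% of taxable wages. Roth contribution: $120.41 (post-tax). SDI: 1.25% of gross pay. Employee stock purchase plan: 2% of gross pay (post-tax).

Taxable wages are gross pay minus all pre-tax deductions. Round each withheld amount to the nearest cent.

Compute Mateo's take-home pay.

$1,041.80

Dependent-care account contribution: $150.26
Taxable wages = $2,177.66 − $150.26 = $2,027.40
Municipal income tax: $2,027.40 × 0.0288 = $58.39
Federal income tax: $2,027.40 × 0.2755 = $558.55
SDI: $2,177.66 × 0.0125 = $27.22
Medicare tax: $2,177.66 × 0.018 = $39.20
Social Security tax: $2,177.66 × 0.0635 = $138.28
Employee stock purchase plan: $2,177.66 × 0.02 = $43.55
Roth contribution: $120.41
Total deductions = $150.26 + $58.39 + $558.55 + $27.22 + $39.20 + $138.28 + $43.55 + $120.41 = $1,135.86
Net pay = $2,177.66 − $1,135.86 = $1,041.80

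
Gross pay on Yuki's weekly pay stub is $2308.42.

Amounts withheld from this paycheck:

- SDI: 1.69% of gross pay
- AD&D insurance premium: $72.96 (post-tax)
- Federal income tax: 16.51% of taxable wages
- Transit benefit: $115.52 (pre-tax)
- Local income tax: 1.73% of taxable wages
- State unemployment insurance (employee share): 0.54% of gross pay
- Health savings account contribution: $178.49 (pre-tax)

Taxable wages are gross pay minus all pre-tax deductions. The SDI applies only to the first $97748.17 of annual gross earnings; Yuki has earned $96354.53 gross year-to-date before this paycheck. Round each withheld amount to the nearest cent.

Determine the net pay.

$1538.00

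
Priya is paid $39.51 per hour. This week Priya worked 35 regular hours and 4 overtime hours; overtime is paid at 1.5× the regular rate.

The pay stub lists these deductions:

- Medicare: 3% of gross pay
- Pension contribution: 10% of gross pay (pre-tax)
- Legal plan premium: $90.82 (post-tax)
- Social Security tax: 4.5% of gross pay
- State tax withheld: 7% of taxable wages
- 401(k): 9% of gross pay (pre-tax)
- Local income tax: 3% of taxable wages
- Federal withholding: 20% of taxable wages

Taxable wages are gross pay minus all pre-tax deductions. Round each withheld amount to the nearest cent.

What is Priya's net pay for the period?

$706.17

Regular pay: 35 × $39.51 = $1382.85
Overtime pay: 4 × $39.51 × 1.5 = $237.06
Gross pay = $1382.85 + $237.06 = $1619.91
Pension contribution: $1619.91 × 0.1 = $161.99
401(k): $1619.91 × 0.09 = $145.79
Pre-tax total = $161.99 + $145.79 = $307.78
Taxable wages = $1619.91 − $307.78 = $1312.13
Local income tax: $1312.13 × 0.03 = $39.36
Federal withholding: $1312.13 × 0.2 = $262.43
State tax withheld: $1312.13 × 0.07 = $91.85
Medicare: $1619.91 × 0.03 = $48.60
Social Security tax: $1619.91 × 0.045 = $72.90
Legal plan premium: $90.82
Total deductions = $161.99 + $145.79 + $39.36 + $262.43 + $91.85 + $48.60 + $72.90 + $90.82 = $913.74
Net pay = $1619.91 − $913.74 = $706.17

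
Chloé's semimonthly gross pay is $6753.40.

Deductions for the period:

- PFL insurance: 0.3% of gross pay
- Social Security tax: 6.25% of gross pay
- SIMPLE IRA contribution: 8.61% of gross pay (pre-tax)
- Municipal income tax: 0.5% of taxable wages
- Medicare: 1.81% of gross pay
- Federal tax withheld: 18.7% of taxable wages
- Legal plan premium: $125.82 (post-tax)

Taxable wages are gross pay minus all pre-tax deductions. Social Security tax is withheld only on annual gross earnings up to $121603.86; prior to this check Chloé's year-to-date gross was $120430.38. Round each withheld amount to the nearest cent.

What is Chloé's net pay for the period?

SIMPLE IRA contribution: $6753.40 × 0.0861 = $581.47
Taxable wages = $6753.40 − $581.47 = $6171.93
Municipal income tax: $6171.93 × 0.005 = $30.86
Federal tax withheld: $6171.93 × 0.187 = $1154.15
PFL insurance: $6753.40 × 0.003 = $20.26
Medicare: $6753.40 × 0.0181 = $122.24
Social Security tax: only $121603.86 − $120430.38 = $1173.48 of this check is subject → $1173.48 × 0.0625 = $73.34
Legal plan premium: $125.82
Total deductions = $581.47 + $30.86 + $1154.15 + $20.26 + $122.24 + $73.34 + $125.82 = $2108.14
Net pay = $6753.40 − $2108.14 = $4645.26

$4645.26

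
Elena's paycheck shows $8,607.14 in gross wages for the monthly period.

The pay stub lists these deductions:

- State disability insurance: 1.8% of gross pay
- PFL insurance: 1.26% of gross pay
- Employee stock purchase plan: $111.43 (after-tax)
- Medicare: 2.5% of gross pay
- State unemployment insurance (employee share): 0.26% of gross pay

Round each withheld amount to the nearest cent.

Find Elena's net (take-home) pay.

$7,994.77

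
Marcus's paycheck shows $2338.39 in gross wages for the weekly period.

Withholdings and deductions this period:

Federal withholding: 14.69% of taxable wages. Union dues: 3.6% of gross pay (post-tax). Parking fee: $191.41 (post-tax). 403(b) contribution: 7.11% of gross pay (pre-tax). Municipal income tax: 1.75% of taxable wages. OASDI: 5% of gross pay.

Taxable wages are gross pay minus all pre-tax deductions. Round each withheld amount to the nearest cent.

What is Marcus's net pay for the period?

$1422.52

403(b) contribution: $2338.39 × 0.0711 = $166.26
Taxable wages = $2338.39 − $166.26 = $2172.13
Federal withholding: $2172.13 × 0.1469 = $319.09
Municipal income tax: $2172.13 × 0.0175 = $38.01
OASDI: $2338.39 × 0.05 = $116.92
Parking fee: $191.41
Union dues: $2338.39 × 0.036 = $84.18
Total deductions = $166.26 + $319.09 + $38.01 + $116.92 + $191.41 + $84.18 = $915.87
Net pay = $2338.39 − $915.87 = $1422.52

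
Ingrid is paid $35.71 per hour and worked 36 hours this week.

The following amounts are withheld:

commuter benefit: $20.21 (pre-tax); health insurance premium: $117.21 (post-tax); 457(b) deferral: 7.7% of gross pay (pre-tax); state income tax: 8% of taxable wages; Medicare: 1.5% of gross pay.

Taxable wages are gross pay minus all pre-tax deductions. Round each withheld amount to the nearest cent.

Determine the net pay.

$936.56

Gross pay: 36 × $35.71 = $1,285.56
Commuter benefit: $20.21
457(b) deferral: $1,285.56 × 0.077 = $98.99
Pre-tax total = $20.21 + $98.99 = $119.20
Taxable wages = $1,285.56 − $119.20 = $1,166.36
State income tax: $1,166.36 × 0.08 = $93.31
Medicare: $1,285.56 × 0.015 = $19.28
Health insurance premium: $117.21
Total deductions = $20.21 + $98.99 + $93.31 + $19.28 + $117.21 = $349.00
Net pay = $1,285.56 − $349.00 = $936.56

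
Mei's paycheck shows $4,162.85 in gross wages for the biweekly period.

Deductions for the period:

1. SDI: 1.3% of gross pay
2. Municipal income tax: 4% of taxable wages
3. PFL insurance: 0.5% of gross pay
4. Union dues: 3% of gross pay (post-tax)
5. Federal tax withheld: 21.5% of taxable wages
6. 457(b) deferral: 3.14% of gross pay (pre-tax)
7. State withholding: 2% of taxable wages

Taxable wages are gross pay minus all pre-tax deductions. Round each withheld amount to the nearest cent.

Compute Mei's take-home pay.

$2,723.48

457(b) deferral: $4,162.85 × 0.0314 = $130.71
Taxable wages = $4,162.85 − $130.71 = $4,032.14
Municipal income tax: $4,032.14 × 0.04 = $161.29
Federal tax withheld: $4,032.14 × 0.215 = $866.91
State withholding: $4,032.14 × 0.02 = $80.64
SDI: $4,162.85 × 0.013 = $54.12
PFL insurance: $4,162.85 × 0.005 = $20.81
Union dues: $4,162.85 × 0.03 = $124.89
Total deductions = $130.71 + $161.29 + $866.91 + $80.64 + $54.12 + $20.81 + $124.89 = $1,439.37
Net pay = $4,162.85 − $1,439.37 = $2,723.48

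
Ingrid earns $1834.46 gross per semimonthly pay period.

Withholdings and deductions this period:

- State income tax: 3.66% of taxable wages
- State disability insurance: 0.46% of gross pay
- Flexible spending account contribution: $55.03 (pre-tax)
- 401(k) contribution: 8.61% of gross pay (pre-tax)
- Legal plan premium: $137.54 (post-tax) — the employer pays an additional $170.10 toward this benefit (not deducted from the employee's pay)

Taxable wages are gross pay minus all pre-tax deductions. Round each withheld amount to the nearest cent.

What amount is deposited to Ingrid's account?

$1416.15

401(k) contribution: $1834.46 × 0.0861 = $157.95
Flexible spending account contribution: $55.03
Pre-tax total = $157.95 + $55.03 = $212.98
Taxable wages = $1834.46 − $212.98 = $1621.48
State income tax: $1621.48 × 0.0366 = $59.35
State disability insurance: $1834.46 × 0.0046 = $8.44
Legal plan premium: $137.54
(Employer's $170.10 toward legal plan premium is not withheld from the employee.)
Total deductions = $157.95 + $55.03 + $59.35 + $8.44 + $137.54 = $418.31
Net pay = $1834.46 − $418.31 = $1416.15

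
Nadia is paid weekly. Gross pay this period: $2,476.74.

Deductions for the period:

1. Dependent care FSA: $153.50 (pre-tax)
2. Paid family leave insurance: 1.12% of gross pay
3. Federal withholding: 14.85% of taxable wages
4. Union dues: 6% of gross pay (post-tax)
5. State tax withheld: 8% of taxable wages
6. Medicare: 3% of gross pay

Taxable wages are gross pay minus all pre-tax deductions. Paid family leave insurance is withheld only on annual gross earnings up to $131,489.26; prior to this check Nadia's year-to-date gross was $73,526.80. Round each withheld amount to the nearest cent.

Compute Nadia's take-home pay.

Dependent care FSA: $153.50
Taxable wages = $2,476.74 − $153.50 = $2,323.24
Federal withholding: $2,323.24 × 0.1485 = $345.00
State tax withheld: $2,323.24 × 0.08 = $185.86
Medicare: $2,476.74 × 0.03 = $74.30
Paid family leave insurance: cap not yet reached, full $2,476.74 is subject → $2,476.74 × 0.0112 = $27.74
Union dues: $2,476.74 × 0.06 = $148.60
Total deductions = $153.50 + $345.00 + $185.86 + $74.30 + $27.74 + $148.60 = $935.00
Net pay = $2,476.74 − $935.00 = $1,541.74

$1,541.74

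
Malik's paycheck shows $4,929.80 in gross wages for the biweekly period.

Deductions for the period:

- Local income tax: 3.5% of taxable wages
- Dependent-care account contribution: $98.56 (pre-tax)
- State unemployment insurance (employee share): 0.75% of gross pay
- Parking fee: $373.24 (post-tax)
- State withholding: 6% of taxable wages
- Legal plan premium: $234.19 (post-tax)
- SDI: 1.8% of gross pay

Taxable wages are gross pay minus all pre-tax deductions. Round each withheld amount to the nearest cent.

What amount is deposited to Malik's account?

$3,639.14

Dependent-care account contribution: $98.56
Taxable wages = $4,929.80 − $98.56 = $4,831.24
State withholding: $4,831.24 × 0.06 = $289.87
Local income tax: $4,831.24 × 0.035 = $169.09
State unemployment insurance (employee share): $4,929.80 × 0.0075 = $36.97
SDI: $4,929.80 × 0.018 = $88.74
Parking fee: $373.24
Legal plan premium: $234.19
Total deductions = $98.56 + $289.87 + $169.09 + $36.97 + $88.74 + $373.24 + $234.19 = $1,290.66
Net pay = $4,929.80 − $1,290.66 = $3,639.14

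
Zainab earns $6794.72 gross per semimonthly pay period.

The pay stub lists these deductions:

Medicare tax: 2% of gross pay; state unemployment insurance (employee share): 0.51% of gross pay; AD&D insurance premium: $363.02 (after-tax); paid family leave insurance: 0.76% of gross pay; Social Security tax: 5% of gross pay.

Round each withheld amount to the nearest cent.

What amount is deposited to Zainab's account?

$5869.78

State unemployment insurance (employee share): $6794.72 × 0.0051 = $34.65
Social Security tax: $6794.72 × 0.05 = $339.74
Medicare tax: $6794.72 × 0.02 = $135.89
Paid family leave insurance: $6794.72 × 0.0076 = $51.64
AD&D insurance premium: $363.02
Total deductions = $34.65 + $339.74 + $135.89 + $51.64 + $363.02 = $924.94
Net pay = $6794.72 − $924.94 = $5869.78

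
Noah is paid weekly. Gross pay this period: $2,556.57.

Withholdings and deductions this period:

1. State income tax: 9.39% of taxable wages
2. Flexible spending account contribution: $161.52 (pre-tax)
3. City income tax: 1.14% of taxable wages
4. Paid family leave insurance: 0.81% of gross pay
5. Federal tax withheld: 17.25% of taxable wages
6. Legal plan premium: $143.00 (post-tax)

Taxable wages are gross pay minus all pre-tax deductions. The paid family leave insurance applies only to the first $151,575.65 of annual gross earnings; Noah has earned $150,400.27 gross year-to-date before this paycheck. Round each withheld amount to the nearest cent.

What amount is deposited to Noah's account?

$1,577.18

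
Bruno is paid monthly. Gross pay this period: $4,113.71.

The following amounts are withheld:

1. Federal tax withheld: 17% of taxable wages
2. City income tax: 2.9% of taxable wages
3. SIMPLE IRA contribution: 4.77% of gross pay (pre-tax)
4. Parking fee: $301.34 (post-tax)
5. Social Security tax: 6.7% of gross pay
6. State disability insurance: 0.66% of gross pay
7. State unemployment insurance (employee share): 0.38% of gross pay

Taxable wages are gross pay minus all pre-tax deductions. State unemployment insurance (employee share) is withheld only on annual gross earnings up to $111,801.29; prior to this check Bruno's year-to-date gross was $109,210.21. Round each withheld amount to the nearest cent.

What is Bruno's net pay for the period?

$2,523.95

SIMPLE IRA contribution: $4,113.71 × 0.0477 = $196.22
Taxable wages = $4,113.71 − $196.22 = $3,917.49
City income tax: $3,917.49 × 0.029 = $113.61
Federal tax withheld: $3,917.49 × 0.17 = $665.97
Social Security tax: $4,113.71 × 0.067 = $275.62
State unemployment insurance (employee share): only $111,801.29 − $109,210.21 = $2,591.08 of this check is subject → $2,591.08 × 0.0038 = $9.85
State disability insurance: $4,113.71 × 0.0066 = $27.15
Parking fee: $301.34
Total deductions = $196.22 + $113.61 + $665.97 + $275.62 + $9.85 + $27.15 + $301.34 = $1,589.76
Net pay = $4,113.71 − $1,589.76 = $2,523.95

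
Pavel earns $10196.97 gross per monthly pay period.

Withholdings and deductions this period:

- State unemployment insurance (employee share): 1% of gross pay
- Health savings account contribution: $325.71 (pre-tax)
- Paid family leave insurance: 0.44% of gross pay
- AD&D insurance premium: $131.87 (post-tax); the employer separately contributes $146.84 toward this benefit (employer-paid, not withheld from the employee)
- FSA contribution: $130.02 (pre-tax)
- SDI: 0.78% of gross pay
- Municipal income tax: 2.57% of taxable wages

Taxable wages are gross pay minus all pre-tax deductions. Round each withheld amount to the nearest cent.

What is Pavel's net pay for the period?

Health savings account contribution: $325.71
FSA contribution: $130.02
Pre-tax total = $325.71 + $130.02 = $455.73
Taxable wages = $10196.97 − $455.73 = $9741.24
Municipal income tax: $9741.24 × 0.0257 = $250.35
SDI: $10196.97 × 0.0078 = $79.54
State unemployment insurance (employee share): $10196.97 × 0.01 = $101.97
Paid family leave insurance: $10196.97 × 0.0044 = $44.87
AD&D insurance premium: $131.87
(Employer's $146.84 toward AD&D insurance premium is not withheld from the employee.)
Total deductions = $325.71 + $130.02 + $250.35 + $79.54 + $101.97 + $44.87 + $131.87 = $1064.33
Net pay = $10196.97 − $1064.33 = $9132.64

$9132.64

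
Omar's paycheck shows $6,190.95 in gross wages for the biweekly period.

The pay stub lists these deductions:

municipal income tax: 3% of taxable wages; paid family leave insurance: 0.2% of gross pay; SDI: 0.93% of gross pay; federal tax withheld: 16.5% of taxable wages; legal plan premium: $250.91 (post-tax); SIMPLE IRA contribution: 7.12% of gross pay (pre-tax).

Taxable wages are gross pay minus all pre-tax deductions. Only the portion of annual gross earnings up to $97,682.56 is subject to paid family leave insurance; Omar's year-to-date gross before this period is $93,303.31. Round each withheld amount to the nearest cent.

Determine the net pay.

SIMPLE IRA contribution: $6,190.95 × 0.0712 = $440.80
Taxable wages = $6,190.95 − $440.80 = $5,750.15
Federal tax withheld: $5,750.15 × 0.165 = $948.77
Municipal income tax: $5,750.15 × 0.03 = $172.50
Paid family leave insurance: only $97,682.56 − $93,303.31 = $4,379.25 of this check is subject → $4,379.25 × 0.002 = $8.76
SDI: $6,190.95 × 0.0093 = $57.58
Legal plan premium: $250.91
Total deductions = $440.80 + $948.77 + $172.50 + $8.76 + $57.58 + $250.91 = $1,879.32
Net pay = $6,190.95 − $1,879.32 = $4,311.63

$4,311.63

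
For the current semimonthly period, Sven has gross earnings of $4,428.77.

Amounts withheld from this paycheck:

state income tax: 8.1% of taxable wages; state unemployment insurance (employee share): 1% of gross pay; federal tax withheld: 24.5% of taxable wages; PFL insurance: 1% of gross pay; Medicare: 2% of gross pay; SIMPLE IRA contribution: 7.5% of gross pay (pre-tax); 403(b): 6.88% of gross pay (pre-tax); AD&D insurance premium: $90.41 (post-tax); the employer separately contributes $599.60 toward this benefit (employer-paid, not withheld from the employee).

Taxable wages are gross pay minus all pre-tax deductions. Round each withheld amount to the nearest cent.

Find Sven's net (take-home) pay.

403(b): $4,428.77 × 0.0688 = $304.70
SIMPLE IRA contribution: $4,428.77 × 0.075 = $332.16
Pre-tax total = $304.70 + $332.16 = $636.86
Taxable wages = $4,428.77 − $636.86 = $3,791.91
State income tax: $3,791.91 × 0.081 = $307.14
Federal tax withheld: $3,791.91 × 0.245 = $929.02
State unemployment insurance (employee share): $4,428.77 × 0.01 = $44.29
Medicare: $4,428.77 × 0.02 = $88.58
PFL insurance: $4,428.77 × 0.01 = $44.29
AD&D insurance premium: $90.41
(Employer's $599.60 toward AD&D insurance premium is not withheld from the employee.)
Total deductions = $304.70 + $332.16 + $307.14 + $929.02 + $44.29 + $88.58 + $44.29 + $90.41 = $2,140.59
Net pay = $4,428.77 − $2,140.59 = $2,288.18

$2,288.18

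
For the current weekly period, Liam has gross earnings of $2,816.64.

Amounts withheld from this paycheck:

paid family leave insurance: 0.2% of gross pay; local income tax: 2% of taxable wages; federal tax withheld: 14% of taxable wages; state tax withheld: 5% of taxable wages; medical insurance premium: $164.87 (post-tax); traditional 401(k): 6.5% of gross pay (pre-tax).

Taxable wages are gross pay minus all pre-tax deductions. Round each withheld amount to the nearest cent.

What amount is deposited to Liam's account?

$1,910.01

Traditional 401(k): $2,816.64 × 0.065 = $183.08
Taxable wages = $2,816.64 − $183.08 = $2,633.56
Local income tax: $2,633.56 × 0.02 = $52.67
State tax withheld: $2,633.56 × 0.05 = $131.68
Federal tax withheld: $2,633.56 × 0.14 = $368.70
Paid family leave insurance: $2,816.64 × 0.002 = $5.63
Medical insurance premium: $164.87
Total deductions = $183.08 + $52.67 + $131.68 + $368.70 + $5.63 + $164.87 = $906.63
Net pay = $2,816.64 − $906.63 = $1,910.01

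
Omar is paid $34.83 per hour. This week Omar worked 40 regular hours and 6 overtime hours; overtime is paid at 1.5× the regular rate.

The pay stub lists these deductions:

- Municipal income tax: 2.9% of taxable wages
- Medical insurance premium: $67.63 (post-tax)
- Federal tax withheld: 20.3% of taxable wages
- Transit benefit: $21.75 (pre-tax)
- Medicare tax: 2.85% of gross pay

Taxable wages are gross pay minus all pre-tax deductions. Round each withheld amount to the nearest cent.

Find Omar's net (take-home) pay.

Regular pay: 40 × $34.83 = $1,393.20
Overtime pay: 6 × $34.83 × 1.5 = $313.47
Gross pay = $1,393.20 + $313.47 = $1,706.67
Transit benefit: $21.75
Taxable wages = $1,706.67 − $21.75 = $1,684.92
Federal tax withheld: $1,684.92 × 0.203 = $342.04
Municipal income tax: $1,684.92 × 0.029 = $48.86
Medicare tax: $1,706.67 × 0.0285 = $48.64
Medical insurance premium: $67.63
Total deductions = $21.75 + $342.04 + $48.86 + $48.64 + $67.63 = $528.92
Net pay = $1,706.67 − $528.92 = $1,177.75

$1,177.75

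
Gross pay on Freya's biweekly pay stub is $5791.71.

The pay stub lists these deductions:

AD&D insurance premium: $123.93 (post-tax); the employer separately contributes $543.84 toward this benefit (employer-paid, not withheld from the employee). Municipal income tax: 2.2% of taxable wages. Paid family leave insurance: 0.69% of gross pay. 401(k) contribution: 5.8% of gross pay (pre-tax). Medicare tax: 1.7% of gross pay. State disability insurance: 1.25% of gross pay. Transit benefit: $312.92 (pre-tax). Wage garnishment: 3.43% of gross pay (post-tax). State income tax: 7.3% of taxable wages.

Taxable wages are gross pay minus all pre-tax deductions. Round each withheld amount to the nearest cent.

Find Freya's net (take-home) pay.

$4120.89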